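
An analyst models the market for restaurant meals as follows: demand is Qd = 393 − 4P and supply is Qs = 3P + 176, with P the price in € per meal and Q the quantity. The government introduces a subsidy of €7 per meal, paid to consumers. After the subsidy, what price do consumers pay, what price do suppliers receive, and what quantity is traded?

Consumers pay €28; suppliers receive €35; quantity = 281.

Before the subsidy: set 393 − 4P = 3P + 176 → P* = €31, Q* = 269.
With a per-unit subsidy paid to consumers, each effectively pays P − 7, so demand becomes Qd = 393 − 4(P − 7).
New equilibrium: consumers pay €28, suppliers receive €35, Q = 281. (Wedge: Pb − Ps = −7.)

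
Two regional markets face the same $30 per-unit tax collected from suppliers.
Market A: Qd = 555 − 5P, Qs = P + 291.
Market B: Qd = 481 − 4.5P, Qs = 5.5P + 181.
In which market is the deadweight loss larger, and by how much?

Market A: pre-tax P* = $44, Q* = 335; post-tax Q = 310; deadweight loss = $375.
Market B: pre-tax P* = $30, Q* = 346; post-tax Q = 271.75; deadweight loss = $1113.75.
Difference: $375 vs $1113.75 → market B is larger by $738.75.

Market B, by $738.75.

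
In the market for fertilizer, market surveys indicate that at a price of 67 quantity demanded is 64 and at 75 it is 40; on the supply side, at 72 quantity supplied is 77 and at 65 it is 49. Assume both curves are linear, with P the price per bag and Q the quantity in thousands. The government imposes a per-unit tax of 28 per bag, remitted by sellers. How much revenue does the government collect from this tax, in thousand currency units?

Tax revenue = 364 thousand.

Demand slope: (40 − 64)/(75 − 67) = -3, so Qd = 265 − 3P.
Supply slope: (49 − 77)/(65 − 72) = 4, so Qs = 4P − 211.
Before the tax: set 265 − 3P = 4P − 211 → P* = 68, Q* = 61.
With the tax collected from sellers, supply shifts: Qs = 4(P − 28) − 211.
Solving gives Q = 13 with buyers paying 84 and sellers receiving 56 (the 28 wedge).
Revenue = t · Q = 28 · 13 = 364.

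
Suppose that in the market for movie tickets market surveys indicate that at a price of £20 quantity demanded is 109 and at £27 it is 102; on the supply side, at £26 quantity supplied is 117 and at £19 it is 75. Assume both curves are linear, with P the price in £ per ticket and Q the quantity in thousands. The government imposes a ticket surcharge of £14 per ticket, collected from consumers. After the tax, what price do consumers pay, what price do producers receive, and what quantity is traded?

Demand slope: (102 − 109)/(27 − 20) = -1, so Qd = 129 − P.
Supply slope: (75 − 117)/(19 − 26) = 6, so Qs = 6P − 39.
Without the tax, 129 − P = 6P − 39 gives 7P = 168, so P* = £24 and Q* = 105.
With the tax collected from consumers, demand (in seller-price terms) shifts: Qd = 129 − (P + 14).
New equilibrium: consumers pay £36, producers receive £22, Q = 93. (Wedge: Pb − Ps = 14.)

Consumers pay £36; producers receive £22; quantity = 93.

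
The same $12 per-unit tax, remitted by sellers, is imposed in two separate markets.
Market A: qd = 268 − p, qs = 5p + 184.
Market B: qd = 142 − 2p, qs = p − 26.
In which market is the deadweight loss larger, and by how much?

Market A: pre-tax p* = $14, q* = 254; post-tax q = 244; deadweight loss = $60.
Market B: pre-tax p* = $56, q* = 30; post-tax q = 22; deadweight loss = $48.
Difference: $60 vs $48 → market A is larger by $12.

Market A, by $12.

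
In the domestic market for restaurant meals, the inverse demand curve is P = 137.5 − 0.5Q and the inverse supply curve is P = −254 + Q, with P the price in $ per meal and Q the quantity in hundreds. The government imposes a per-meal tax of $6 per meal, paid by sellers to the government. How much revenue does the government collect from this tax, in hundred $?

Rewrite in direct form: Qd = 275 − 2P and Qs = P + 254.
Before the tax: set 275 − 2P = P + 254 → P* = $7, Q* = 261.
With the tax collected from sellers, supply shifts: Qs = (P − 6) + 254.
Solving gives Q = 257 with buyers paying $9 and sellers receiving $3 (the $6 wedge).
Revenue = t · Q = 6 · 257 = $1542.

Tax revenue = $1542 hundred.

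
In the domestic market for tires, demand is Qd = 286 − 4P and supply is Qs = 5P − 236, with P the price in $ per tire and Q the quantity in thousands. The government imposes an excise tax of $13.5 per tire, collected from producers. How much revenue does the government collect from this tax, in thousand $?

Without the tax, 286 − 4P = 5P − 236 gives 9P = 522, so P* = $58 and Q* = 54.
With the tax collected from producers, supply shifts: Qs = 5(P − 13.5) − 236.
New equilibrium: buyers pay $65.5, producers receive $52, Q = 24. (Wedge: Pb − Ps = 13.5.)
Revenue = t · Q = 13.5 · 24 = $324.

Tax revenue = $324 thousand.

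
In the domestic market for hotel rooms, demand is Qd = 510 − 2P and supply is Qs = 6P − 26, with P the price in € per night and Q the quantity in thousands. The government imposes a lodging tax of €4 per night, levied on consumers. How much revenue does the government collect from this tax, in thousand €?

Without the tax, 510 − 2P = 6P − 26 gives 8P = 536, so P* = €67 and Q* = 376.
With the tax collected from consumers, demand (in seller-price terms) shifts: Qd = 510 − 2(P + 4).
Solving gives Q = 370 with consumers paying €70 and sellers receiving €66 (the €4 wedge).
Revenue = t · Q = 4 · 370 = €1480.

Tax revenue = €1480 thousand.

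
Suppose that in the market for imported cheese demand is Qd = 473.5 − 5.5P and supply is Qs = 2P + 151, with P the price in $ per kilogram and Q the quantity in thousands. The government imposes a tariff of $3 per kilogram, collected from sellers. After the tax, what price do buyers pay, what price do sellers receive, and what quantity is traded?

Before the tax: set 473.5 − 5.5P = 2P + 151 → P* = $43, Q* = 237.
With the tax collected from sellers, supply shifts: Qs = 2(P − 3) + 151.
Solving gives Q = 232.6 with buyers paying $43.8 and sellers receiving $40.8 (the $3 wedge).

Buyers pay $43.8; sellers receive $40.8; quantity = 232.6.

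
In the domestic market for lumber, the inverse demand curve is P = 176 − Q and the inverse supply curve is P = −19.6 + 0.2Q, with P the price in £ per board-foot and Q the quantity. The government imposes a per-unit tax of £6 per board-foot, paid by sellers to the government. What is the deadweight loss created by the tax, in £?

Deadweight loss = £15.

Rewrite in direct form: Qd = 176 − P and Qs = 5P + 98.
Before the tax: set 176 − P = 5P + 98 → P* = £13, Q* = 163.
With the tax collected from sellers, supply shifts: Qs = 5(P − 6) + 98.
New equilibrium: consumers pay £18, sellers receive £12, Q = 158. (Wedge: Pb − Ps = 6.)
Quantity falls by |ΔQ| = |163 − 158| = 5.
DWL = ½ · t · |ΔQ| = ½ · 6 · 5 = £15.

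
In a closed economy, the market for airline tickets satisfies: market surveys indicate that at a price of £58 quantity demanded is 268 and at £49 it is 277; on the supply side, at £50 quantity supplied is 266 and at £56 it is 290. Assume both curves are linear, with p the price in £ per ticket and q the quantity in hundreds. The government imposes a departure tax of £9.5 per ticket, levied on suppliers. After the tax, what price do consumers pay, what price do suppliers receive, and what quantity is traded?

Consumers pay £59.6; suppliers receive £50.1; quantity = 266.4.

Demand slope: (277 − 268)/(49 − 58) = -1, so qd = 326 − p.
Supply slope: (290 − 266)/(56 − 50) = 4, so qs = 4p + 66.
Without the tax, 326 − p = 4p + 66 gives 5p = 260, so p* = £52 and q* = 274.
With the tax collected from suppliers, supply shifts: qs = 4(p − 9.5) + 66.
New equilibrium: consumers pay £59.6, suppliers receive £50.1, q = 266.4. (Wedge: pb − ps = 9.5.)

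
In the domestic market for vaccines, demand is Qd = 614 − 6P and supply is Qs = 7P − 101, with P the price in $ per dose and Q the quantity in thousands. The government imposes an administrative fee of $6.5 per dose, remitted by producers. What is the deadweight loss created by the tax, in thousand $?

Deadweight loss = $68.25 thousand.

Before the tax: set 614 − 6P = 7P − 101 → P* = $55, Q* = 284.
With the tax collected from producers, supply shifts: Qs = 7(P − 6.5) − 101.
Solving gives Q = 263 with buyers paying $58.5 and producers receiving $52 (the $6.5 wedge).
Quantity falls by |ΔQ| = |284 − 263| = 21.
DWL = ½ · t · |ΔQ| = ½ · 6.5 · 21 = $68.25.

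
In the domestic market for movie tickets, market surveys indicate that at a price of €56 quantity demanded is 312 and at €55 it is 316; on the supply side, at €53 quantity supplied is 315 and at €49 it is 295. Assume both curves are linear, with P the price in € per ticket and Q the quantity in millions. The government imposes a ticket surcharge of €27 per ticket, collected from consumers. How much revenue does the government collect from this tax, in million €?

Tax revenue = €7020 million.

Demand slope: (316 − 312)/(55 − 56) = -4, so Qd = 536 − 4P.
Supply slope: (295 − 315)/(49 − 53) = 5, so Qs = 5P + 50.
Before the tax: set 536 − 4P = 5P + 50 → P* = €54, Q* = 320.
With the tax collected from consumers, demand (in seller-price terms) shifts: Qd = 536 − 4(P + 27).
Solving gives Q = 260 with consumers paying €69 and producers receiving €42 (the €27 wedge).
Revenue = t · Q = 27 · 260 = €7020.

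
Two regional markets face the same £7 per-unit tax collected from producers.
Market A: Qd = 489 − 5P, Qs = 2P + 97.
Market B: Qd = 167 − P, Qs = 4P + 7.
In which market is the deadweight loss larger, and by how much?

Market A, by £15.4.

Market A: pre-tax P* = £56, Q* = 209; post-tax Q = 199; deadweight loss = £35.
Market B: pre-tax P* = £32, Q* = 135; post-tax Q = 129.4; deadweight loss = £19.6.
Difference: £35 vs £19.6 → market A is larger by £15.4.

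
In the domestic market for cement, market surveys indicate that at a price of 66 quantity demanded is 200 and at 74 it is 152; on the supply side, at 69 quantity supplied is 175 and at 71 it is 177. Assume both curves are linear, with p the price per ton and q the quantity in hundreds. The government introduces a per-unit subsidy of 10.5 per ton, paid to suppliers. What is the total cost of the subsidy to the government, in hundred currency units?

Demand slope: (152 − 200)/(74 − 66) = -6, so qd = 596 − 6p.
Supply slope: (177 − 175)/(71 − 69) = 1, so qs = p + 106.
Before the subsidy: set 596 − 6p = p + 106 → p* = 70, q* = 176.
With a per-unit subsidy paid to suppliers, each receives p + 10.5 per unit sold, so supply becomes qs = (p + 10.5) + 106.
Solving gives q = 185 with buyers paying 68.5 and suppliers receiving 79 (the 10.5 wedge).
Outlay = t · Q = 10.5 · 185 = 1942.5.

Government outlay = 1942.5 hundred.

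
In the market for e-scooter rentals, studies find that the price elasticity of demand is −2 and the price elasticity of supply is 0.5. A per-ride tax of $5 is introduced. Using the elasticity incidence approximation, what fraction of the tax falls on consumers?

Incidence ratio: consumers' share ≈ εs / (εs + |εd|) = 0.5 / (0.5 + 2) = 0.2.
Supply is the less elastic side, so consumers bear the smaller share.

Consumers' share ≈ 0.2.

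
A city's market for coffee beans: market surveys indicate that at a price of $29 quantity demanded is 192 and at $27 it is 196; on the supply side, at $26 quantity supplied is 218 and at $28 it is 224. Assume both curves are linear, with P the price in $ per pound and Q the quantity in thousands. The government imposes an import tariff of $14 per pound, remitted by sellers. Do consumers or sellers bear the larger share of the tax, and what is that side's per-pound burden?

Consumers bear the larger share: $8.4 per pound.

Demand slope: (196 − 192)/(27 − 29) = -2, so Qd = 250 − 2P.
Supply slope: (224 − 218)/(28 − 26) = 3, so Qs = 3P + 140.
Before the tax: set 250 − 2P = 3P + 140 → P* = $22, Q* = 206.
With the tax collected from sellers, supply shifts: Qs = 3(P − 14) + 140.
New equilibrium: consumers pay $30.4, sellers receive $16.4, Q = 189.2. (Wedge: Pb − Ps = 14.)
Per-pound burden: consumers $8.4, sellers $5.6.
Consumers take the larger share because demand is less price-elastic here (demand slope 2 vs supply slope 3).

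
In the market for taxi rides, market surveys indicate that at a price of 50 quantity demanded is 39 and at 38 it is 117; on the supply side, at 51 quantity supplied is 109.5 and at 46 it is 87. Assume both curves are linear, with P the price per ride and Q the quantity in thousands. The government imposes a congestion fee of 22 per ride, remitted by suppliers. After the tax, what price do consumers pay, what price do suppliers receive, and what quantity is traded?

Consumers pay 53; suppliers receive 31; quantity = 19.5.

Demand slope: (117 − 39)/(38 − 50) = -6.5, so Qd = 364 − 6.5P.
Supply slope: (87 − 109.5)/(46 − 51) = 4.5, so Qs = 4.5P − 120.
Before the tax: set 364 − 6.5P = 4.5P − 120 → P* = 44, Q* = 78.
With the tax collected from suppliers, supply shifts: Qs = 4.5(P − 22) − 120.
Solving gives Q = 19.5 with consumers paying 53 and suppliers receiving 31 (the 22 wedge).
The less price-elastic side of the market bears the larger share of a per-unit tax.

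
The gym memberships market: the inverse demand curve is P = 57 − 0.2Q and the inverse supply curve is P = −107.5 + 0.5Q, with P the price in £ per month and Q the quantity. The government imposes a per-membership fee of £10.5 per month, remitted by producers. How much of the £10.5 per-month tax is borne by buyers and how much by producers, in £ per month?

Rewrite in direct form: Qd = 285 − 5P and Qs = 2P + 215.
Before the tax: set 285 − 5P = 2P + 215 → P* = £10, Q* = 235.
With the tax collected from producers, supply shifts: Qs = 2(P − 10.5) + 215.
New equilibrium: buyers pay £13, producers receive £2.5, Q = 220. (Wedge: Pb − Ps = 10.5.)
Burden on buyers: £3; on producers: £7.5. (They sum to £10.5.)

Buyers bear £3 per month; producers bear £7.5 per month.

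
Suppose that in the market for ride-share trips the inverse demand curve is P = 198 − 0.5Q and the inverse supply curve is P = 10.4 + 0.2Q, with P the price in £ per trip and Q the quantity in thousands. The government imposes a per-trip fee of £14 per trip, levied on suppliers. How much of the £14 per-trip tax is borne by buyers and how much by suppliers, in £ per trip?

Buyers bear £10 per trip; suppliers bear £4 per trip.

Inverting to Q(P) form: Qd = 396 − 2P; Qs = 5P − 52.
Before the tax: set 396 − 2P = 5P − 52 → P* = £64, Q* = 268.
With the tax collected from suppliers, supply shifts: Qs = 5(P − 14) − 52.
New equilibrium: buyers pay £74, suppliers receive £60, Q = 248. (Wedge: Pb − Ps = 14.)
Burden on buyers: £10; on suppliers: £4. (They sum to £14.)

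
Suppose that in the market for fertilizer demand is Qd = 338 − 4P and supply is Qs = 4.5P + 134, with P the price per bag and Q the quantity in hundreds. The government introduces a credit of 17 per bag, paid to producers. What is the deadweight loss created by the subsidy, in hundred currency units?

Before the subsidy: set 338 − 4P = 4.5P + 134 → P* = 24, Q* = 242.
With a per-unit subsidy paid to producers, each receives P + 17 per unit sold, so supply becomes Qs = 4.5(P + 17) + 134.
Solving gives Q = 278 with consumers paying 15 and producers receiving 32 (the 17 wedge).
Quantity rises by |ΔQ| = |242 − 278| = 36.
DWL = ½ · t · |ΔQ| = ½ · 17 · 36 = 306.

Deadweight loss = 306 hundred.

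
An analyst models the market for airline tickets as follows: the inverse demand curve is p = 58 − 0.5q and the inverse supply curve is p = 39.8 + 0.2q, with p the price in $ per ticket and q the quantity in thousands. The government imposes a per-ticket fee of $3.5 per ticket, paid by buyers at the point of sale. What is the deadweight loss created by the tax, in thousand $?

Deadweight loss = $8.75 thousand.

Rewrite in direct form: qd = 116 − 2p and qs = 5p − 199.
Without the tax, 116 − 2p = 5p − 199 gives 7p = 315, so p* = $45 and q* = 26.
With the tax collected from buyers, demand (in seller-price terms) shifts: qd = 116 − 2(p + 3.5).
New equilibrium: buyers pay $47.5, producers receive $44, q = 21. (Wedge: pb − ps = 3.5.)
Quantity falls by |ΔQ| = |26 − 21| = 5.
DWL = ½ · t · |ΔQ| = ½ · 3.5 · 5 = $8.75.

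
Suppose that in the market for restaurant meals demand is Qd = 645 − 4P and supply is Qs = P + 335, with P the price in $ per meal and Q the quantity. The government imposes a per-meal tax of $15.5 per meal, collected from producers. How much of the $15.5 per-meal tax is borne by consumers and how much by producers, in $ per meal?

Without the tax, 645 − 4P = P + 335 gives 5P = 310, so P* = $62 and Q* = 397.
With the tax collected from producers, supply shifts: Qs = (P − 15.5) + 335.
New equilibrium: consumers pay $65.1, producers receive $49.6, Q = 384.6. (Wedge: Pb − Ps = 15.5.)
Burden on consumers: $3.1; on producers: $12.4. (They sum to $15.5.)

Consumers bear $3.1 per meal; producers bear $12.4 per meal.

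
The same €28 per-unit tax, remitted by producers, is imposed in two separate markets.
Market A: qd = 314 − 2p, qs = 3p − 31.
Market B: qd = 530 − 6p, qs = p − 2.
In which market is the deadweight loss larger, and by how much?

Market A, by €134.4.

Market A: pre-tax p* = €69, q* = 176; post-tax q = 142.4; deadweight loss = €470.4.
Market B: pre-tax p* = €76, q* = 74; post-tax q = 50; deadweight loss = €336.
Difference: €470.4 vs €336 → market A is larger by €134.4.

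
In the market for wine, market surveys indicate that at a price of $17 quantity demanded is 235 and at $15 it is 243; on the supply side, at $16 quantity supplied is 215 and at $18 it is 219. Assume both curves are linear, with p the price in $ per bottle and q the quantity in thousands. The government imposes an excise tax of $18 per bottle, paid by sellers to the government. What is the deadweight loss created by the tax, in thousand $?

Deadweight loss = $216 thousand.

Demand slope: (243 − 235)/(15 − 17) = -4, so qd = 303 − 4p.
Supply slope: (219 − 215)/(18 − 16) = 2, so qs = 2p + 183.
Before the tax: set 303 − 4p = 2p + 183 → p* = $20, q* = 223.
With the tax collected from sellers, supply shifts: qs = 2(p − 18) + 183.
New equilibrium: buyers pay $26, sellers receive $8, q = 199. (Wedge: pb − ps = 18.)
Quantity falls by |ΔQ| = |223 − 199| = 24.
DWL = ½ · t · |ΔQ| = ½ · 18 · 24 = $216.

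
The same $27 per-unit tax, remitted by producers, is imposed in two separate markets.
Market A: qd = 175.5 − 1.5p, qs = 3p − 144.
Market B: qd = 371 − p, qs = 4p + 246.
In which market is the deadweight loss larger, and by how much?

Market A, by $72.9.

Market A: pre-tax p* = $71, q* = 69; post-tax q = 42; deadweight loss = $364.5.
Market B: pre-tax p* = $25, q* = 346; post-tax q = 324.4; deadweight loss = $291.6.
Difference: $364.5 vs $291.6 → market A is larger by $72.9.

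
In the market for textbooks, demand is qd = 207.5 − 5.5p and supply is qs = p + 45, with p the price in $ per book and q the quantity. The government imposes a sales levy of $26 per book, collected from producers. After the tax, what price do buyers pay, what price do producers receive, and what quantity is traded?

Without the tax, 207.5 − 5.5p = p + 45 gives 6.5p = 162.5, so p* = $25 and q* = 70.
With the tax collected from producers, supply shifts: qs = (p − 26) + 45.
Solving gives q = 48 with buyers paying $29 and producers receiving $3 (the $26 wedge).
The less price-elastic side of the market bears the larger share of a per-unit tax.

Buyers pay $29; producers receive $3; quantity = 48.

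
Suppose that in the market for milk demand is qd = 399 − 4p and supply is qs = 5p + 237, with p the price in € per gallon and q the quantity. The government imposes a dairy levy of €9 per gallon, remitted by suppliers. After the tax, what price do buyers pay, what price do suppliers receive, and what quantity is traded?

Buyers pay €23; suppliers receive €14; quantity = 307.

Without the tax, 399 − 4p = 5p + 237 gives 9p = 162, so p* = €18 and q* = 327.
With the tax collected from suppliers, supply shifts: qs = 5(p − 9) + 237.
New equilibrium: buyers pay €23, suppliers receive €14, q = 307. (Wedge: pb − ps = 9.)
The less price-elastic side of the market bears the larger share of a per-unit tax.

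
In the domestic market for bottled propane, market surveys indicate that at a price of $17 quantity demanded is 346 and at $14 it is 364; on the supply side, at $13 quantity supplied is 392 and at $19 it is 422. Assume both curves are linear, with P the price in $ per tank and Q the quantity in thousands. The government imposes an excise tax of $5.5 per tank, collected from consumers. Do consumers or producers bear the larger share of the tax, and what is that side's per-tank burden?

Producers bear the larger share: $3 per tank.

Demand slope: (364 − 346)/(14 − 17) = -6, so Qd = 448 − 6P.
Supply slope: (422 − 392)/(19 − 13) = 5, so Qs = 5P + 327.
Without the tax, 448 − 6P = 5P + 327 gives 11P = 121, so P* = $11 and Q* = 382.
With the tax collected from consumers, demand (in seller-price terms) shifts: Qd = 448 − 6(P + 5.5).
New equilibrium: consumers pay $13.5, producers receive $8, Q = 367. (Wedge: Pb − Ps = 5.5.)
Per-tank burden: consumers $2.5, producers $3.
Producers take the larger share because supply is less price-elastic here (demand slope 6 vs supply slope 5).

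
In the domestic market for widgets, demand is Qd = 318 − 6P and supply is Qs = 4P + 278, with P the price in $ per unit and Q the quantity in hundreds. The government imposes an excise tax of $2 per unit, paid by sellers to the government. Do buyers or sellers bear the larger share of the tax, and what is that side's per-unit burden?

Without the tax, 318 − 6P = 4P + 278 gives 10P = 40, so P* = $4 and Q* = 294.
With the tax collected from sellers, supply shifts: Qs = 4(P − 2) + 278.
Solving gives Q = 289.2 with buyers paying $4.8 and sellers receiving $2.8 (the $2 wedge).
Per-unit burden: buyers $0.8, sellers $1.2.
Sellers take the larger share because supply is less price-elastic here (demand slope 6 vs supply slope 4).

Sellers bear the larger share: $1.2 per unit.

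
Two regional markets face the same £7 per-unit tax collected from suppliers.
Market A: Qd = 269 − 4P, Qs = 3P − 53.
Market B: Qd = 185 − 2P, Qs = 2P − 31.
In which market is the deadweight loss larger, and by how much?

Market A: pre-tax P* = £46, Q* = 85; post-tax Q = 73; deadweight loss = £42.
Market B: pre-tax P* = £54, Q* = 77; post-tax Q = 70; deadweight loss = £24.5.
Difference: £42 vs £24.5 → market A is larger by £17.5.

Market A, by £17.5.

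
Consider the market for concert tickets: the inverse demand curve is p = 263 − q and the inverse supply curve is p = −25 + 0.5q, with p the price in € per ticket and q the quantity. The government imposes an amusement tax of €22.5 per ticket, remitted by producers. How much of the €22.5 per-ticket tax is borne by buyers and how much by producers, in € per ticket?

Rewrite in direct form: qd = 263 − p and qs = 2p + 50.
Before the tax: set 263 − p = 2p + 50 → p* = €71, q* = 192.
With the tax collected from producers, supply shifts: qs = 2(p − 22.5) + 50.
Solving gives q = 177 with buyers paying €86 and producers receiving €63.5 (the €22.5 wedge).
Burden on buyers: €15; on producers: €7.5. (They sum to €22.5.)
The less price-elastic side of the market bears the larger share of a per-unit tax.

Buyers bear €15 per ticket; producers bear €7.5 per ticket.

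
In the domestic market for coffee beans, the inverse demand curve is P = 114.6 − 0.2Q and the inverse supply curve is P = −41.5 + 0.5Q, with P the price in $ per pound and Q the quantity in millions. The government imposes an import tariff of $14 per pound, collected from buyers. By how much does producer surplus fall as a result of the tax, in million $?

Inverting to Q(P) form: Qd = 573 − 5P; Qs = 2P + 83.
Before the tax: set 573 − 5P = 2P + 83 → P* = $70, Q* = 223.
With the tax collected from buyers, demand (in seller-price terms) shifts: Qd = 573 − 5(P + 14).
Solving gives Q = 203 with buyers paying $74 and sellers receiving $60 (the $14 wedge).
ΔPS is the trapezoid between Q = 203 and Q = 223 of height $10: ½ · (223 + 203) · 10 = $2130.

Producer surplus falls by $2130 million.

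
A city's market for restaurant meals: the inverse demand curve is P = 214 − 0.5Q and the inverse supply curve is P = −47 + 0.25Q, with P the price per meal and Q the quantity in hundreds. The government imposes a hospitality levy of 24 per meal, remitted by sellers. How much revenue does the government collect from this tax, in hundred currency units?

Tax revenue = 7584 hundred.

Inverting to Q(P) form: Qd = 428 − 2P; Qs = 4P + 188.
Before the tax: set 428 − 2P = 4P + 188 → P* = 40, Q* = 348.
With the tax collected from sellers, supply shifts: Qs = 4(P − 24) + 188.
Solving gives Q = 316 with buyers paying 56 and sellers receiving 32 (the 24 wedge).
Revenue = t · Q = 24 · 316 = 7584.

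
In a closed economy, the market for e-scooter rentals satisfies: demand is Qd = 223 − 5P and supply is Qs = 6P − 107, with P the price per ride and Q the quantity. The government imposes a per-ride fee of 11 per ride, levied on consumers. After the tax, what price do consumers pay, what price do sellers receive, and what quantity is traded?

Consumers pay 36; sellers receive 25; quantity = 43.

Without the tax, 223 − 5P = 6P − 107 gives 11P = 330, so P* = 30 and Q* = 73.
With the tax collected from consumers, demand (in seller-price terms) shifts: Qd = 223 − 5(P + 11).
New equilibrium: consumers pay 36, sellers receive 25, Q = 43. (Wedge: Pb − Ps = 11.)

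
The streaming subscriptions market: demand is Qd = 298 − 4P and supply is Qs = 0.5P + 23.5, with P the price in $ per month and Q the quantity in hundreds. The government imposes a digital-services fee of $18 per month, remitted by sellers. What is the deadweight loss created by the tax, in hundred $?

Without the tax, 298 − 4P = 0.5P + 23.5 gives 4.5P = 274.5, so P* = $61 and Q* = 54.
With the tax collected from sellers, supply shifts: Qs = 0.5(P − 18) + 23.5.
Solving gives Q = 46 with consumers paying $63 and sellers receiving $45 (the $18 wedge).
Quantity falls by |ΔQ| = |54 − 46| = 8.
DWL = ½ · t · |ΔQ| = ½ · 18 · 8 = $72.

Deadweight loss = $72 hundred.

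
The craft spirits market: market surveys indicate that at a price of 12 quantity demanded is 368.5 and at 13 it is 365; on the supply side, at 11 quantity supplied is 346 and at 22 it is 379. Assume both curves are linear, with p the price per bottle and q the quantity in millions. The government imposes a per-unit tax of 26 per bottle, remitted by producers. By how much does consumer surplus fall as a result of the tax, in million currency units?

Demand slope: (365 − 368.5)/(13 − 12) = -3.5, so qd = 410.5 − 3.5p.
Supply slope: (379 − 346)/(22 − 11) = 3, so qs = 3p + 313.
Without the tax, 410.5 − 3.5p = 3p + 313 gives 6.5p = 97.5, so p* = 15 and q* = 358.
With the tax collected from producers, supply shifts: qs = 3(p − 26) + 313.
Solving gives q = 316 with consumers paying 27 and producers receiving 1 (the 26 wedge).
ΔCS is the trapezoid between Q = 316 and Q = 358 of height 12: ½ · (358 + 316) · 12 = 4044.

Consumer surplus falls by 4044 million.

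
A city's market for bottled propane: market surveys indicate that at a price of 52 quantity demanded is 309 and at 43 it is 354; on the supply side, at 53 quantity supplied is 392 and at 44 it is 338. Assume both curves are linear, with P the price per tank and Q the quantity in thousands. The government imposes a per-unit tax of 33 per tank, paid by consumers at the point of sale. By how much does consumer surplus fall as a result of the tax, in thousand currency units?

Demand slope: (354 − 309)/(43 − 52) = -5, so Qd = 569 − 5P.
Supply slope: (338 − 392)/(44 − 53) = 6, so Qs = 6P + 74.
Without the tax, 569 − 5P = 6P + 74 gives 11P = 495, so P* = 45 and Q* = 344.
With the tax collected from consumers, demand (in seller-price terms) shifts: Qd = 569 − 5(P + 33).
Solving gives Q = 254 with consumers paying 63 and suppliers receiving 30 (the 33 wedge).
ΔCS is the trapezoid between Q = 254 and Q = 344 of height 18: ½ · (344 + 254) · 18 = 5382.

Consumer surplus falls by 5382 thousand.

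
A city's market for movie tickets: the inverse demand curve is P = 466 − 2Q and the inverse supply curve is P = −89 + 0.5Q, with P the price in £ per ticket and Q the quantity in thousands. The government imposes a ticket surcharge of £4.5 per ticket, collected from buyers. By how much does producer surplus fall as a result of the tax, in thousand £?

Producer surplus falls by £198.99 thousand.

Rewrite in direct form: Qd = 233 − 0.5P and Qs = 2P + 178.
Without the tax, 233 − 0.5P = 2P + 178 gives 2.5P = 55, so P* = £22 and Q* = 222.
With the tax collected from buyers, demand (in seller-price terms) shifts: Qd = 233 − 0.5(P + 4.5).
New equilibrium: buyers pay £25.6, producers receive £21.1, Q = 220.2. (Wedge: Pb − Ps = 4.5.)
ΔPS is the trapezoid between Q = 220.2 and Q = 222 of height £0.9: ½ · (222 + 220.2) · 0.9 = £198.99.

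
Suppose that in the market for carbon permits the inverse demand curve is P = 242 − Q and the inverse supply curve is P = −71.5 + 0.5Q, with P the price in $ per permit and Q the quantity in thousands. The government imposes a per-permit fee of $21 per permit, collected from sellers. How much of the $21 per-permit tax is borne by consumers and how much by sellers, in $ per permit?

Consumers bear $14 per permit; sellers bear $7 per permit.

Inverting to Q(P) form: Qd = 242 − P; Qs = 2P + 143.
Without the tax, 242 − P = 2P + 143 gives 3P = 99, so P* = $33 and Q* = 209.
With the tax collected from sellers, supply shifts: Qs = 2(P − 21) + 143.
Solving gives Q = 195 with consumers paying $47 and sellers receiving $26 (the $21 wedge).
Burden on consumers: $14; on sellers: $7. (They sum to $21.)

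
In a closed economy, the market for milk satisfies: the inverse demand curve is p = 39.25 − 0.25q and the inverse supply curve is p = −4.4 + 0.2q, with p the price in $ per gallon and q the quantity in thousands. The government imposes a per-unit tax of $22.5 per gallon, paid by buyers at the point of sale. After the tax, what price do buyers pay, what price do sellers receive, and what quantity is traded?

Rewrite in direct form: qd = 157 − 4p and qs = 5p + 22.
Before the tax: set 157 − 4p = 5p + 22 → p* = $15, q* = 97.
With the tax collected from buyers, demand (in seller-price terms) shifts: qd = 157 − 4(p + 22.5).
Solving gives q = 47 with buyers paying $27.5 and sellers receiving $5 (the $22.5 wedge).
The less price-elastic side of the market bears the larger share of a per-unit tax.

Buyers pay $27.5; sellers receive $5; quantity = 47.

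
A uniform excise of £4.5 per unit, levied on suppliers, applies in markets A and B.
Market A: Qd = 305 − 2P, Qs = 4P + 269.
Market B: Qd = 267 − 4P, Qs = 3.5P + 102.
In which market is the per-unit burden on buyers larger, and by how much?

Market A: pre-tax P* = £6, Q* = 293; post-tax Q = 287; per-unit burden on buyers = £3.
Market B: pre-tax P* = £22, Q* = 179; post-tax Q = 170.6; per-unit burden on buyers = £2.1.
Difference: £3 vs £2.1 → market A is larger by £0.9.

Market A, by £0.9.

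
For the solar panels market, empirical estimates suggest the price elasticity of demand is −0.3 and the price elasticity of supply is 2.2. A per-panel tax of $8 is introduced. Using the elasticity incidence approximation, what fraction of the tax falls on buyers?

Buyers' share ≈ 0.88.

Incidence ratio: buyers' share ≈ εs / (εs + |εd|) = 2.2 / (2.2 + 0.3) = 0.88.
Supply is the more elastic side, so buyers bear the larger share.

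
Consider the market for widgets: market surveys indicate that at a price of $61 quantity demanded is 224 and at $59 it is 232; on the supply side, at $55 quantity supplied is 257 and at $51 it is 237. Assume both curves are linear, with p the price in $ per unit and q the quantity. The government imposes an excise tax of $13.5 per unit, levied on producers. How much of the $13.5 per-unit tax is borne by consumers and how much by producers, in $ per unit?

Consumers bear $7.5 per unit; producers bear $6 per unit.

Demand slope: (232 − 224)/(59 − 61) = -4, so qd = 468 − 4p.
Supply slope: (237 − 257)/(51 − 55) = 5, so qs = 5p − 18.
Without the tax, 468 − 4p = 5p − 18 gives 9p = 486, so p* = $54 and q* = 252.
With the tax collected from producers, supply shifts: qs = 5(p − 13.5) − 18.
Solving gives q = 222 with consumers paying $61.5 and producers receiving $48 (the $13.5 wedge).
Burden on consumers: $7.5; on producers: $6. (They sum to $13.5.)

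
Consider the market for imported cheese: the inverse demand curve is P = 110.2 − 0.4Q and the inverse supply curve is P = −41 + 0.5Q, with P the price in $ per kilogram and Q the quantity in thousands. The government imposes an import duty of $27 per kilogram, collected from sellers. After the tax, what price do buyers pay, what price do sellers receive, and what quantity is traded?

Inverting to Q(P) form: Qd = 275.5 − 2.5P; Qs = 2P + 82.
Without the tax, 275.5 − 2.5P = 2P + 82 gives 4.5P = 193.5, so P* = $43 and Q* = 168.
With the tax collected from sellers, supply shifts: Qs = 2(P − 27) + 82.
New equilibrium: buyers pay $55, sellers receive $28, Q = 138. (Wedge: Pb − Ps = 27.)
The less price-elastic side of the market bears the larger share of a per-unit tax.

Buyers pay $55; sellers receive $28; quantity = 138.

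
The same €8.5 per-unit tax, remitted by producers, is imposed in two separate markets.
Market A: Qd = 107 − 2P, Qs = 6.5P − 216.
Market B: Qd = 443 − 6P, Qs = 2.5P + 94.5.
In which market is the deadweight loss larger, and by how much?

Market B, by €8.5.

Market A: pre-tax P* = €38, Q* = 31; post-tax Q = 18; deadweight loss = €55.25.
Market B: pre-tax P* = €41, Q* = 197; post-tax Q = 182; deadweight loss = €63.75.
Difference: €55.25 vs €63.75 → market B is larger by €8.5.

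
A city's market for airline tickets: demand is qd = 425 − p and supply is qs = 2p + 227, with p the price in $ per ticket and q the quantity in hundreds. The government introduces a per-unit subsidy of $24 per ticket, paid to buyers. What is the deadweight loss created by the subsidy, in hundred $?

Without the subsidy, 425 − p = 2p + 227 gives 3p = 198, so p* = $66 and q* = 359.
With a per-unit subsidy paid to buyers, each effectively pays p − 24, so demand becomes qd = 425 − (p − 24).
Solving gives q = 375 with buyers paying $50 and sellers receiving $74 (the $24 wedge).
Quantity rises by |ΔQ| = |359 − 375| = 16.
DWL = ½ · t · |ΔQ| = ½ · 24 · 16 = $192.

Deadweight loss = $192 hundred.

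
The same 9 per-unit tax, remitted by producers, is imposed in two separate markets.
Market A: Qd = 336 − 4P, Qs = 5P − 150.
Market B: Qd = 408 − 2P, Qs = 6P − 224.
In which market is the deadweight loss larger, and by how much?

Market A, by 29.25.

Market A: pre-tax P* = 54, Q* = 120; post-tax Q = 100; deadweight loss = 90.
Market B: pre-tax P* = 79, Q* = 250; post-tax Q = 236.5; deadweight loss = 60.75.
Difference: 90 vs 60.75 → market A is larger by 29.25.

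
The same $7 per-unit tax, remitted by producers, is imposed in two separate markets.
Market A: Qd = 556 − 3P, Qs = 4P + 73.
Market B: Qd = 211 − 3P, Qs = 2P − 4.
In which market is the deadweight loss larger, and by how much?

Market A, by $12.6.

Market A: pre-tax P* = $69, Q* = 349; post-tax Q = 337; deadweight loss = $42.
Market B: pre-tax P* = $43, Q* = 82; post-tax Q = 73.6; deadweight loss = $29.4.
Difference: $42 vs $29.4 → market A is larger by $12.6.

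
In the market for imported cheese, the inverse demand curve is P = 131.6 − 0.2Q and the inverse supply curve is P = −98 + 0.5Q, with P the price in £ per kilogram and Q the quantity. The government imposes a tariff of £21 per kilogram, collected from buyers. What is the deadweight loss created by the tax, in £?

Deadweight loss = £315.

Rewrite in direct form: Qd = 658 − 5P and Qs = 2P + 196.
Before the tax: set 658 − 5P = 2P + 196 → P* = £66, Q* = 328.
With the tax collected from buyers, demand (in seller-price terms) shifts: Qd = 658 − 5(P + 21).
Solving gives Q = 298 with buyers paying £72 and suppliers receiving £51 (the £21 wedge).
Quantity falls by |ΔQ| = |328 − 298| = 30.
DWL = ½ · t · |ΔQ| = ½ · 21 · 30 = £315.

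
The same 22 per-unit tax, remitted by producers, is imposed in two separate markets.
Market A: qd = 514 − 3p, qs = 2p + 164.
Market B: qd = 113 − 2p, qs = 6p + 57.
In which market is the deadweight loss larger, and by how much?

Market B, by 72.6.

Market A: pre-tax p* = 70, q* = 304; post-tax q = 277.6; deadweight loss = 290.4.
Market B: pre-tax p* = 7, q* = 99; post-tax q = 66; deadweight loss = 363.
Difference: 290.4 vs 363 → market B is larger by 72.6.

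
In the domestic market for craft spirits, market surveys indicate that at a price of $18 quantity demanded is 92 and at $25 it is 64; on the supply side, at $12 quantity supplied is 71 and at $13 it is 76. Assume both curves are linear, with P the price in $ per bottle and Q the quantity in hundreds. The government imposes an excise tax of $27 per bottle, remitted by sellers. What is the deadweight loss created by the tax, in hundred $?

Deadweight loss = $810 hundred.

Demand slope: (64 − 92)/(25 − 18) = -4, so Qd = 164 − 4P.
Supply slope: (76 − 71)/(13 − 12) = 5, so Qs = 5P + 11.
Without the tax, 164 − 4P = 5P + 11 gives 9P = 153, so P* = $17 and Q* = 96.
With the tax collected from sellers, supply shifts: Qs = 5(P − 27) + 11.
New equilibrium: consumers pay $32, sellers receive $5, Q = 36. (Wedge: Pb − Ps = 27.)
Quantity falls by |ΔQ| = |96 − 36| = 60.
DWL = ½ · t · |ΔQ| = ½ · 27 · 60 = $810.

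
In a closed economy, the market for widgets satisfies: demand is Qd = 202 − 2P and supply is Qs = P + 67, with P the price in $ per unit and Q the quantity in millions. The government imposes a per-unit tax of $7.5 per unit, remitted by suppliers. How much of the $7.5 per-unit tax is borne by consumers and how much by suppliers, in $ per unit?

Without the tax, 202 − 2P = P + 67 gives 3P = 135, so P* = $45 and Q* = 112.
With the tax collected from suppliers, supply shifts: Qs = (P − 7.5) + 67.
New equilibrium: consumers pay $47.5, suppliers receive $40, Q = 107. (Wedge: Pb − Ps = 7.5.)
Burden on consumers: $2.5; on suppliers: $5. (They sum to $7.5.)
The less price-elastic side of the market bears the larger share of a per-unit tax.

Consumers bear $2.5 per unit; suppliers bear $5 per unit.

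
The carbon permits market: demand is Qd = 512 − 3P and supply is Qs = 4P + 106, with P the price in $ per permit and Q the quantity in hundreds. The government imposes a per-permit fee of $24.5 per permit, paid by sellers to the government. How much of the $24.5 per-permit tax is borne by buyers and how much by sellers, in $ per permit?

Buyers bear $14 per permit; sellers bear $10.5 per permit.

Before the tax: set 512 − 3P = 4P + 106 → P* = $58, Q* = 338.
With the tax collected from sellers, supply shifts: Qs = 4(P − 24.5) + 106.
Solving gives Q = 296 with buyers paying $72 and sellers receiving $47.5 (the $24.5 wedge).
Burden on buyers: $14; on sellers: $10.5. (They sum to $24.5.)
The less price-elastic side of the market bears the larger share of a per-unit tax.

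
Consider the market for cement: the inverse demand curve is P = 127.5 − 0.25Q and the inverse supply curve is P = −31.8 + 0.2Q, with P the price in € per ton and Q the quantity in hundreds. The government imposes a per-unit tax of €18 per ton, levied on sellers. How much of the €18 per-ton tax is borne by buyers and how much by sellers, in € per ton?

Buyers bear €10 per ton; sellers bear €8 per ton.

Rewrite in direct form: Qd = 510 − 4P and Qs = 5P + 159.
Without the tax, 510 − 4P = 5P + 159 gives 9P = 351, so P* = €39 and Q* = 354.
With the tax collected from sellers, supply shifts: Qs = 5(P − 18) + 159.
New equilibrium: buyers pay €49, sellers receive €31, Q = 314. (Wedge: Pb − Ps = 18.)
Burden on buyers: €10; on sellers: €8. (They sum to €18.)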